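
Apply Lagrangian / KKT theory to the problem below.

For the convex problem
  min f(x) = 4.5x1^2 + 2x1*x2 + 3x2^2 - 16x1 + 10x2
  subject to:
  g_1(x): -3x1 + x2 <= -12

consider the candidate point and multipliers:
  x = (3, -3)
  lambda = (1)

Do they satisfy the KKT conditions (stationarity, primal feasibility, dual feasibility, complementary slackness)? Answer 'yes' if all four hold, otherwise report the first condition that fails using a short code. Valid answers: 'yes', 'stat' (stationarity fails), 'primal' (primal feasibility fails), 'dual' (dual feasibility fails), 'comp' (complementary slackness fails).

Gradient of f: grad f(x) = Q x + c = (5, -2)
Constraint values g_i(x) = a_i^T x - b_i:
  g_1((3, -3)) = 0
Stationarity residual: grad f(x) + sum_i lambda_i a_i = (2, -1)
  -> stationarity FAILS
Primal feasibility (all g_i <= 0): OK
Dual feasibility (all lambda_i >= 0): OK
Complementary slackness (lambda_i * g_i(x) = 0 for all i): OK

Verdict: the first failing condition is stationarity -> stat.

stat


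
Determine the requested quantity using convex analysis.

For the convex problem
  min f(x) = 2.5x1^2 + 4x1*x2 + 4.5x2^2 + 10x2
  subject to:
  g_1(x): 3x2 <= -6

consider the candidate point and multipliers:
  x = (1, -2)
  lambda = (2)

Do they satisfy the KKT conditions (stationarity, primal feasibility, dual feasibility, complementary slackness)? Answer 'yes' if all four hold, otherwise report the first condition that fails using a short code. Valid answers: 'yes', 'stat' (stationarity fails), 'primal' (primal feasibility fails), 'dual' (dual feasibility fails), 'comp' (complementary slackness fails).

Gradient of f: grad f(x) = Q x + c = (-3, -4)
Constraint values g_i(x) = a_i^T x - b_i:
  g_1((1, -2)) = 0
Stationarity residual: grad f(x) + sum_i lambda_i a_i = (-3, 2)
  -> stationarity FAILS
Primal feasibility (all g_i <= 0): OK
Dual feasibility (all lambda_i >= 0): OK
Complementary slackness (lambda_i * g_i(x) = 0 for all i): OK

Verdict: the first failing condition is stationarity -> stat.

stat


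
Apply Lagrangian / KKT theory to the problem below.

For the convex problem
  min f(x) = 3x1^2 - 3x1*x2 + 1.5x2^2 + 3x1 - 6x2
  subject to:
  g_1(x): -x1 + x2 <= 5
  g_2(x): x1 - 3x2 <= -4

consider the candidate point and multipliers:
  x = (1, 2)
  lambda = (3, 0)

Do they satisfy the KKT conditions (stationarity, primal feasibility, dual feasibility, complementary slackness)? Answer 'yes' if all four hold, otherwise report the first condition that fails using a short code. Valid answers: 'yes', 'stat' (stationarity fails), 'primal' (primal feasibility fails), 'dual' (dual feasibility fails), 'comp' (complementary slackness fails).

Gradient of f: grad f(x) = Q x + c = (3, -3)
Constraint values g_i(x) = a_i^T x - b_i:
  g_1((1, 2)) = -4
  g_2((1, 2)) = -1
Stationarity residual: grad f(x) + sum_i lambda_i a_i = (0, 0)
  -> stationarity OK
Primal feasibility (all g_i <= 0): OK
Dual feasibility (all lambda_i >= 0): OK
Complementary slackness (lambda_i * g_i(x) = 0 for all i): FAILS

Verdict: the first failing condition is complementary_slackness -> comp.

comp


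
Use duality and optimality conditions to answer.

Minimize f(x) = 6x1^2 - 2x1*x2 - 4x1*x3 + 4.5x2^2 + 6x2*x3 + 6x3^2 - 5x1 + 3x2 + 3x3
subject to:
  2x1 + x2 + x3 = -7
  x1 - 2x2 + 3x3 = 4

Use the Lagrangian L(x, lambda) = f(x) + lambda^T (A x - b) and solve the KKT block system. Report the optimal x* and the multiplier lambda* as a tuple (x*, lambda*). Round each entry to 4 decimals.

Form the Lagrangian:
  L(x, lambda) = (1/2) x^T Q x + c^T x + lambda^T (A x - b)
Stationarity (grad_x L = 0): Q x + c + A^T lambda = 0.
Primal feasibility: A x = b.

This gives the KKT block system:
  [ Q   A^T ] [ x     ]   [-c ]
  [ A    0  ] [ lambda ] = [ b ]

Solving the linear system:
  x*      = (-2.0702, -2.9298, 0.0702)
  lambda* = (13.4667, -2.6702)
  f(x*)   = 53.3596

x* = (-2.0702, -2.9298, 0.0702), lambda* = (13.4667, -2.6702)


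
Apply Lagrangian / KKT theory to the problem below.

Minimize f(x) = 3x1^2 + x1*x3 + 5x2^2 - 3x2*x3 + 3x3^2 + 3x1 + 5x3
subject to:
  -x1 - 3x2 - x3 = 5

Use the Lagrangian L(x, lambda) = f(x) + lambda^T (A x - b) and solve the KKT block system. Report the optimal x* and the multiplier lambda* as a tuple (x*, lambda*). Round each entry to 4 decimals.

Form the Lagrangian:
  L(x, lambda) = (1/2) x^T Q x + c^T x + lambda^T (A x - b)
Stationarity (grad_x L = 0): Q x + c + A^T lambda = 0.
Primal feasibility: A x = b.

This gives the KKT block system:
  [ Q   A^T ] [ x     ]   [-c ]
  [ A    0  ] [ lambda ] = [ b ]

Solving the linear system:
  x*      = (-0.5363, -0.9798, -1.5242)
  lambda* = (-1.7419)
  f(x*)   = -0.2601

x* = (-0.5363, -0.9798, -1.5242), lambda* = (-1.7419)


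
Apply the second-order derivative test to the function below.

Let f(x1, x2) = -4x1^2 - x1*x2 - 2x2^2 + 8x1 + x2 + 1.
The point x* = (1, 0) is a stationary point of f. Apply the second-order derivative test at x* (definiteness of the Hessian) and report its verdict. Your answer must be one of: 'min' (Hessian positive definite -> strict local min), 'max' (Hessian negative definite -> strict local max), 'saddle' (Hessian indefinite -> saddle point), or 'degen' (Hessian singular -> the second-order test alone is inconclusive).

Compute the Hessian H = grad^2 f:
  H = [[-8, -1], [-1, -4]]
Verify stationarity: grad f(x*) = H x* + g = (0, 0).
Eigenvalues of H: -8.2361, -3.7639.
Both eigenvalues < 0, so H is negative definite -> x* is a strict local max.

max


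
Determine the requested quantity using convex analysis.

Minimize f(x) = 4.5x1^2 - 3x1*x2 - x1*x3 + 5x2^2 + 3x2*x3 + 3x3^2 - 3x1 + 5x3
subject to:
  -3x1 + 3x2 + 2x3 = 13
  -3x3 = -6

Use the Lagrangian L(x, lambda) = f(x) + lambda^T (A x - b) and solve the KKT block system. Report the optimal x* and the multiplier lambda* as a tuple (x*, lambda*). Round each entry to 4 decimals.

Form the Lagrangian:
  L(x, lambda) = (1/2) x^T Q x + c^T x + lambda^T (A x - b)
Stationarity (grad_x L = 0): Q x + c + A^T lambda = 0.
Primal feasibility: A x = b.

This gives the KKT block system:
  [ Q   A^T ] [ x     ]   [-c ]
  [ A    0  ] [ lambda ] = [ b ]

Solving the linear system:
  x*      = (-1.6923, 1.3077, 2)
  lambda* = (-8.0513, 2.1709)
  f(x*)   = 66.3846

x* = (-1.6923, 1.3077, 2), lambda* = (-8.0513, 2.1709)


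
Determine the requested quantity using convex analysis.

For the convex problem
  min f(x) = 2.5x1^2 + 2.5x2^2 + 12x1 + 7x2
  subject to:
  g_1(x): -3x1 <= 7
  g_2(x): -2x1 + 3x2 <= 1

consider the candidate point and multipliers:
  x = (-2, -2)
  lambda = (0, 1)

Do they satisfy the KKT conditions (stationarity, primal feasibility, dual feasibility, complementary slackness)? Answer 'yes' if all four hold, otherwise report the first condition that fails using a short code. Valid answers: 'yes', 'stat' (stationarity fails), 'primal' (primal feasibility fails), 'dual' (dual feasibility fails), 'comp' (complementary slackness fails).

Gradient of f: grad f(x) = Q x + c = (2, -3)
Constraint values g_i(x) = a_i^T x - b_i:
  g_1((-2, -2)) = -1
  g_2((-2, -2)) = -3
Stationarity residual: grad f(x) + sum_i lambda_i a_i = (0, 0)
  -> stationarity OK
Primal feasibility (all g_i <= 0): OK
Dual feasibility (all lambda_i >= 0): OK
Complementary slackness (lambda_i * g_i(x) = 0 for all i): FAILS

Verdict: the first failing condition is complementary_slackness -> comp.

comp


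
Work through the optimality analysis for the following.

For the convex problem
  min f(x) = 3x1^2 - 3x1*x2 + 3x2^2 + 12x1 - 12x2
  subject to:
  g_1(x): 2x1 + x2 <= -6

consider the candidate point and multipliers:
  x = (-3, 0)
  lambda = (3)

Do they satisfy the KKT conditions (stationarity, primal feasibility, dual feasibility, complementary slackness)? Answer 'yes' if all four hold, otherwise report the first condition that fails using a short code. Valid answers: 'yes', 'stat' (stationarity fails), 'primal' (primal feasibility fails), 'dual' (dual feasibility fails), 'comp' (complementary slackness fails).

Gradient of f: grad f(x) = Q x + c = (-6, -3)
Constraint values g_i(x) = a_i^T x - b_i:
  g_1((-3, 0)) = 0
Stationarity residual: grad f(x) + sum_i lambda_i a_i = (0, 0)
  -> stationarity OK
Primal feasibility (all g_i <= 0): OK
Dual feasibility (all lambda_i >= 0): OK
Complementary slackness (lambda_i * g_i(x) = 0 for all i): OK

Verdict: yes, KKT holds.

yes


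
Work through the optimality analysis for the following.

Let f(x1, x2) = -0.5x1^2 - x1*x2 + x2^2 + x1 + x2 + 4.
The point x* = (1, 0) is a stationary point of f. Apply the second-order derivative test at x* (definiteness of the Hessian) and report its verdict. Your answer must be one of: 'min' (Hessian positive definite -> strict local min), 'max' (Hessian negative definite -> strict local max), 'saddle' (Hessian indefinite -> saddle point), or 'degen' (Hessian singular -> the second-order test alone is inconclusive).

Compute the Hessian H = grad^2 f:
  H = [[-1, -1], [-1, 2]]
Verify stationarity: grad f(x*) = H x* + g = (0, 0).
Eigenvalues of H: -1.3028, 2.3028.
Eigenvalues have mixed signs, so H is indefinite -> x* is a saddle point.

saddle


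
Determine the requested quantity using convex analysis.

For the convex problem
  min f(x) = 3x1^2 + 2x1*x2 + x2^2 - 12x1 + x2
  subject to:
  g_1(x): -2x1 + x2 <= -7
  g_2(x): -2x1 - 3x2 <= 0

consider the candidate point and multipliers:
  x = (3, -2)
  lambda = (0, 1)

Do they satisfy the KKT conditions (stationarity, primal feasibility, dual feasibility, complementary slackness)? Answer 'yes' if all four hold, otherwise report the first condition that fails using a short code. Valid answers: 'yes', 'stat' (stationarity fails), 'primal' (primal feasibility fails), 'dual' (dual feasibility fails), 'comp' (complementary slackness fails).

Gradient of f: grad f(x) = Q x + c = (2, 3)
Constraint values g_i(x) = a_i^T x - b_i:
  g_1((3, -2)) = -1
  g_2((3, -2)) = 0
Stationarity residual: grad f(x) + sum_i lambda_i a_i = (0, 0)
  -> stationarity OK
Primal feasibility (all g_i <= 0): OK
Dual feasibility (all lambda_i >= 0): OK
Complementary slackness (lambda_i * g_i(x) = 0 for all i): OK

Verdict: yes, KKT holds.

yes


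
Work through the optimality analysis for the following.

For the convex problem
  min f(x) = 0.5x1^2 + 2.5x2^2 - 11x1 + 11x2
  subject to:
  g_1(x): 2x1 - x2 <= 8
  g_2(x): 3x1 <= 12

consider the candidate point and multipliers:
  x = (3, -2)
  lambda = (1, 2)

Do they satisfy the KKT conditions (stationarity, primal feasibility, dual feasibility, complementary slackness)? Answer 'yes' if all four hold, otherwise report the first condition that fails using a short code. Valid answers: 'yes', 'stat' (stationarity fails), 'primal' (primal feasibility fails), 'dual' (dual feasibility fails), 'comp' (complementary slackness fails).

Gradient of f: grad f(x) = Q x + c = (-8, 1)
Constraint values g_i(x) = a_i^T x - b_i:
  g_1((3, -2)) = 0
  g_2((3, -2)) = -3
Stationarity residual: grad f(x) + sum_i lambda_i a_i = (0, 0)
  -> stationarity OK
Primal feasibility (all g_i <= 0): OK
Dual feasibility (all lambda_i >= 0): OK
Complementary slackness (lambda_i * g_i(x) = 0 for all i): FAILS

Verdict: the first failing condition is complementary_slackness -> comp.

comp


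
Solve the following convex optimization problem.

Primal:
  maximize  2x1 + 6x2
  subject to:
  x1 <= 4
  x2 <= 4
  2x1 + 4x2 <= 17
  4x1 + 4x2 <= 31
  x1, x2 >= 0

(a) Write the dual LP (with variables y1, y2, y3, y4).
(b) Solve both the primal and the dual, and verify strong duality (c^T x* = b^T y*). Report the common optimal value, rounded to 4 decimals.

The standard primal-dual pair for 'max c^T x s.t. A x <= b, x >= 0' is:
  Dual:  min b^T y  s.t.  A^T y >= c,  y >= 0.

So the dual LP is:
  minimize  4y1 + 4y2 + 17y3 + 31y4
  subject to:
    y1 + 2y3 + 4y4 >= 2
    y2 + 4y3 + 4y4 >= 6
    y1, y2, y3, y4 >= 0

Solving the primal: x* = (0.5, 4).
  primal value c^T x* = 25.
Solving the dual: y* = (0, 2, 1, 0).
  dual value b^T y* = 25.
Strong duality: c^T x* = b^T y*. Confirmed.

25


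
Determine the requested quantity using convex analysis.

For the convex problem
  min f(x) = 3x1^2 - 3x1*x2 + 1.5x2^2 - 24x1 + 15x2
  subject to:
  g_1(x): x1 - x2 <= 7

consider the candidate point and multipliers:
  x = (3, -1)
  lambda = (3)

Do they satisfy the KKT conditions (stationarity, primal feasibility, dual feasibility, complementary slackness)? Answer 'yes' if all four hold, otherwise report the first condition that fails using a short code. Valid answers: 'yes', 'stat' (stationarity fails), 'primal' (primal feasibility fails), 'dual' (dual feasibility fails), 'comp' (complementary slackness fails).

Gradient of f: grad f(x) = Q x + c = (-3, 3)
Constraint values g_i(x) = a_i^T x - b_i:
  g_1((3, -1)) = -3
Stationarity residual: grad f(x) + sum_i lambda_i a_i = (0, 0)
  -> stationarity OK
Primal feasibility (all g_i <= 0): OK
Dual feasibility (all lambda_i >= 0): OK
Complementary slackness (lambda_i * g_i(x) = 0 for all i): FAILS

Verdict: the first failing condition is complementary_slackness -> comp.

comp


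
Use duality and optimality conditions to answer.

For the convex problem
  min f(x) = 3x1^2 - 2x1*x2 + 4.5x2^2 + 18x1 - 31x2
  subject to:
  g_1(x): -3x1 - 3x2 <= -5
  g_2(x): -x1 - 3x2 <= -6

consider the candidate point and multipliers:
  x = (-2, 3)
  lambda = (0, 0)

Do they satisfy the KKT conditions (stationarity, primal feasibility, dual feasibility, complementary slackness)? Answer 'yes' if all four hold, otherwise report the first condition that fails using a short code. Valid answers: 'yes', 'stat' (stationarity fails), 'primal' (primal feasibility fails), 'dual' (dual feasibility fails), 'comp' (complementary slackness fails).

Gradient of f: grad f(x) = Q x + c = (0, 0)
Constraint values g_i(x) = a_i^T x - b_i:
  g_1((-2, 3)) = 2
  g_2((-2, 3)) = -1
Stationarity residual: grad f(x) + sum_i lambda_i a_i = (0, 0)
  -> stationarity OK
Primal feasibility (all g_i <= 0): FAILS
Dual feasibility (all lambda_i >= 0): OK
Complementary slackness (lambda_i * g_i(x) = 0 for all i): OK

Verdict: the first failing condition is primal_feasibility -> primal.

primal


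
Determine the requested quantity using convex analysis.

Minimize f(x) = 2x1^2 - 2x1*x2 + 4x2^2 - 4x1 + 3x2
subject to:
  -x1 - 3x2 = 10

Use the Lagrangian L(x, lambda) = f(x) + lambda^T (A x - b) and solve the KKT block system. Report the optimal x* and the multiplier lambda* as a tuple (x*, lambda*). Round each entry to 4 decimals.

Form the Lagrangian:
  L(x, lambda) = (1/2) x^T Q x + c^T x + lambda^T (A x - b)
Stationarity (grad_x L = 0): Q x + c + A^T lambda = 0.
Primal feasibility: A x = b.

This gives the KKT block system:
  [ Q   A^T ] [ x     ]   [-c ]
  [ A    0  ] [ lambda ] = [ b ]

Solving the linear system:
  x*      = (-1.6964, -2.7679)
  lambda* = (-5.25)
  f(x*)   = 25.4911

x* = (-1.6964, -2.7679), lambda* = (-5.25)


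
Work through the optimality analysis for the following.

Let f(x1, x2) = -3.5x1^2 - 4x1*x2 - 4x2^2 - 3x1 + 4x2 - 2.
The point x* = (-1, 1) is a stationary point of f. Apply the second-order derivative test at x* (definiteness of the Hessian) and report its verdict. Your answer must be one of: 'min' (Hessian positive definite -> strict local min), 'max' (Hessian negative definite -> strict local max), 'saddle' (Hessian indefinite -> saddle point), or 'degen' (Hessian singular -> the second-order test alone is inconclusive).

Compute the Hessian H = grad^2 f:
  H = [[-7, -4], [-4, -8]]
Verify stationarity: grad f(x*) = H x* + g = (0, 0).
Eigenvalues of H: -11.5311, -3.4689.
Both eigenvalues < 0, so H is negative definite -> x* is a strict local max.

max


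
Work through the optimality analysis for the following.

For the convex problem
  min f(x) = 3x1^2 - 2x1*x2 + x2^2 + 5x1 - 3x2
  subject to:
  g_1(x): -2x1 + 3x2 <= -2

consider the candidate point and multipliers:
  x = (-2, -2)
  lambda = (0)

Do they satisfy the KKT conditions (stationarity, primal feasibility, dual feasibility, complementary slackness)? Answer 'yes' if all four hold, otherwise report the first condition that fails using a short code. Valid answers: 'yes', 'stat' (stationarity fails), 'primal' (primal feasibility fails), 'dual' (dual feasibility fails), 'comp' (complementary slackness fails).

Gradient of f: grad f(x) = Q x + c = (-3, -3)
Constraint values g_i(x) = a_i^T x - b_i:
  g_1((-2, -2)) = 0
Stationarity residual: grad f(x) + sum_i lambda_i a_i = (-3, -3)
  -> stationarity FAILS
Primal feasibility (all g_i <= 0): OK
Dual feasibility (all lambda_i >= 0): OK
Complementary slackness (lambda_i * g_i(x) = 0 for all i): OK

Verdict: the first failing condition is stationarity -> stat.

stat


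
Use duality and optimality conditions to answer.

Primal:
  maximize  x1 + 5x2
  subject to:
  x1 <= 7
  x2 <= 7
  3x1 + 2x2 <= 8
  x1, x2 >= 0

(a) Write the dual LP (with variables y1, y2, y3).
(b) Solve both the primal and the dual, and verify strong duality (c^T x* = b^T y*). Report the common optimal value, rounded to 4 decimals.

The standard primal-dual pair for 'max c^T x s.t. A x <= b, x >= 0' is:
  Dual:  min b^T y  s.t.  A^T y >= c,  y >= 0.

So the dual LP is:
  minimize  7y1 + 7y2 + 8y3
  subject to:
    y1 + 3y3 >= 1
    y2 + 2y3 >= 5
    y1, y2, y3 >= 0

Solving the primal: x* = (0, 4).
  primal value c^T x* = 20.
Solving the dual: y* = (0, 0, 2.5).
  dual value b^T y* = 20.
Strong duality: c^T x* = b^T y*. Confirmed.

20


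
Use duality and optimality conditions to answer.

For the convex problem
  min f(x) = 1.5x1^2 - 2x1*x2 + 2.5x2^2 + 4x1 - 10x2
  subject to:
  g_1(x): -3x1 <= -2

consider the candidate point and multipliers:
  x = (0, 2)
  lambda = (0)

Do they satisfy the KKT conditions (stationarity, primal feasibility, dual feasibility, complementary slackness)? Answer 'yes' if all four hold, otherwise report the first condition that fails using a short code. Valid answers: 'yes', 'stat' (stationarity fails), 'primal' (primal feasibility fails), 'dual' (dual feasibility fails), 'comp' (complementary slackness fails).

Gradient of f: grad f(x) = Q x + c = (0, 0)
Constraint values g_i(x) = a_i^T x - b_i:
  g_1((0, 2)) = 2
Stationarity residual: grad f(x) + sum_i lambda_i a_i = (0, 0)
  -> stationarity OK
Primal feasibility (all g_i <= 0): FAILS
Dual feasibility (all lambda_i >= 0): OK
Complementary slackness (lambda_i * g_i(x) = 0 for all i): OK

Verdict: the first failing condition is primal_feasibility -> primal.

primal


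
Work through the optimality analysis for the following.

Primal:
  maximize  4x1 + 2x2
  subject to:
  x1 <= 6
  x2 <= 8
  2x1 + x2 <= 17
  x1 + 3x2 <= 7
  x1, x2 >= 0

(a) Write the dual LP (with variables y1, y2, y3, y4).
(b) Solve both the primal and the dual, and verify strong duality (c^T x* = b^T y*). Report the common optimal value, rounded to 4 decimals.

The standard primal-dual pair for 'max c^T x s.t. A x <= b, x >= 0' is:
  Dual:  min b^T y  s.t.  A^T y >= c,  y >= 0.

So the dual LP is:
  minimize  6y1 + 8y2 + 17y3 + 7y4
  subject to:
    y1 + 2y3 + y4 >= 4
    y2 + y3 + 3y4 >= 2
    y1, y2, y3, y4 >= 0

Solving the primal: x* = (6, 0.3333).
  primal value c^T x* = 24.6667.
Solving the dual: y* = (3.3333, 0, 0, 0.6667).
  dual value b^T y* = 24.6667.
Strong duality: c^T x* = b^T y*. Confirmed.

24.6667


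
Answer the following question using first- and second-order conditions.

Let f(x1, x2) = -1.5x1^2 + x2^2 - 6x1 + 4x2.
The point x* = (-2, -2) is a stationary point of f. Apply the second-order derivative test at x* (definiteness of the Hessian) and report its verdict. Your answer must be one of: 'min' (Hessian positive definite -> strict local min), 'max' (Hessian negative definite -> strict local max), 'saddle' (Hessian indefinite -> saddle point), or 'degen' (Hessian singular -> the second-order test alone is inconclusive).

Compute the Hessian H = grad^2 f:
  H = [[-3, 0], [0, 2]]
Verify stationarity: grad f(x*) = H x* + g = (0, 0).
Eigenvalues of H: -3, 2.
Eigenvalues have mixed signs, so H is indefinite -> x* is a saddle point.

saddle


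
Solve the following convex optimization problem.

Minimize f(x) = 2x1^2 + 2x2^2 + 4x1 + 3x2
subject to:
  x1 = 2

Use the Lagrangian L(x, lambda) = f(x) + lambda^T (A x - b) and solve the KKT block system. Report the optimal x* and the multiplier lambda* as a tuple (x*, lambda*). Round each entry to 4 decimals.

Form the Lagrangian:
  L(x, lambda) = (1/2) x^T Q x + c^T x + lambda^T (A x - b)
Stationarity (grad_x L = 0): Q x + c + A^T lambda = 0.
Primal feasibility: A x = b.

This gives the KKT block system:
  [ Q   A^T ] [ x     ]   [-c ]
  [ A    0  ] [ lambda ] = [ b ]

Solving the linear system:
  x*      = (2, -0.75)
  lambda* = (-12)
  f(x*)   = 14.875

x* = (2, -0.75), lambda* = (-12)


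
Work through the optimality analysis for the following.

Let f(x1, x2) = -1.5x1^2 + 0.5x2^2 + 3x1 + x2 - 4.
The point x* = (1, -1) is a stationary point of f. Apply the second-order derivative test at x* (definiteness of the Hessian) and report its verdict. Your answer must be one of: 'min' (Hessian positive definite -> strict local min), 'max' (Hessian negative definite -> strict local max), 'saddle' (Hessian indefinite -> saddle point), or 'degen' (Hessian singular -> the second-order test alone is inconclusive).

Compute the Hessian H = grad^2 f:
  H = [[-3, 0], [0, 1]]
Verify stationarity: grad f(x*) = H x* + g = (0, 0).
Eigenvalues of H: -3, 1.
Eigenvalues have mixed signs, so H is indefinite -> x* is a saddle point.

saddle


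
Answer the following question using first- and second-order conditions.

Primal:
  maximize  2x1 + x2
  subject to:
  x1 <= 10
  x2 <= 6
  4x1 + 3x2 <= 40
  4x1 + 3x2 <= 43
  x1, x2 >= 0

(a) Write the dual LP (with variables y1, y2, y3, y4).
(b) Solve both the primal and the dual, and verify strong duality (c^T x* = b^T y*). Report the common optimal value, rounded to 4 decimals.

The standard primal-dual pair for 'max c^T x s.t. A x <= b, x >= 0' is:
  Dual:  min b^T y  s.t.  A^T y >= c,  y >= 0.

So the dual LP is:
  minimize  10y1 + 6y2 + 40y3 + 43y4
  subject to:
    y1 + 4y3 + 4y4 >= 2
    y2 + 3y3 + 3y4 >= 1
    y1, y2, y3, y4 >= 0

Solving the primal: x* = (10, 0).
  primal value c^T x* = 20.
Solving the dual: y* = (0.6667, 0, 0.3333, 0).
  dual value b^T y* = 20.
Strong duality: c^T x* = b^T y*. Confirmed.

20


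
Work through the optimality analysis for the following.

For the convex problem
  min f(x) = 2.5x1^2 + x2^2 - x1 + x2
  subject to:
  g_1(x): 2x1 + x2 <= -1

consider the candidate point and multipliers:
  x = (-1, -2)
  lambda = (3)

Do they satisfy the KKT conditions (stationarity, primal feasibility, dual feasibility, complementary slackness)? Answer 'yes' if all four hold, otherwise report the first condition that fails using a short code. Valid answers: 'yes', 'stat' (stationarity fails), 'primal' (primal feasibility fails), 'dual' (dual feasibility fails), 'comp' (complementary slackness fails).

Gradient of f: grad f(x) = Q x + c = (-6, -3)
Constraint values g_i(x) = a_i^T x - b_i:
  g_1((-1, -2)) = -3
Stationarity residual: grad f(x) + sum_i lambda_i a_i = (0, 0)
  -> stationarity OK
Primal feasibility (all g_i <= 0): OK
Dual feasibility (all lambda_i >= 0): OK
Complementary slackness (lambda_i * g_i(x) = 0 for all i): FAILS

Verdict: the first failing condition is complementary_slackness -> comp.

comp


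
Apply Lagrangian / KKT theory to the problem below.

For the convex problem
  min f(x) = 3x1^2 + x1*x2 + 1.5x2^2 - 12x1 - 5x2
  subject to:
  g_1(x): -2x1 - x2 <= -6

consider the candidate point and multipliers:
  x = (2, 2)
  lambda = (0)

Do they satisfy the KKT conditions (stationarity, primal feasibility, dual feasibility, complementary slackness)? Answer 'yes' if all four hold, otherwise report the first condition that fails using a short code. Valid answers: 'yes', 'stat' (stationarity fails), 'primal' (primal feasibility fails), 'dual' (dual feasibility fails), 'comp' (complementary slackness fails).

Gradient of f: grad f(x) = Q x + c = (2, 3)
Constraint values g_i(x) = a_i^T x - b_i:
  g_1((2, 2)) = 0
Stationarity residual: grad f(x) + sum_i lambda_i a_i = (2, 3)
  -> stationarity FAILS
Primal feasibility (all g_i <= 0): OK
Dual feasibility (all lambda_i >= 0): OK
Complementary slackness (lambda_i * g_i(x) = 0 for all i): OK

Verdict: the first failing condition is stationarity -> stat.

stat


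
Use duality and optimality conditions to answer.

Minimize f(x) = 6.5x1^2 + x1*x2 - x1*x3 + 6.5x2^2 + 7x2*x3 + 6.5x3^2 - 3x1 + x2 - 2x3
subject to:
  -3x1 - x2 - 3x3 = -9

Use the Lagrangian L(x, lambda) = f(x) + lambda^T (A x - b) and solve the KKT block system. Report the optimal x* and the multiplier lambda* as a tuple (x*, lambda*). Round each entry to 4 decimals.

Form the Lagrangian:
  L(x, lambda) = (1/2) x^T Q x + c^T x + lambda^T (A x - b)
Stationarity (grad_x L = 0): Q x + c + A^T lambda = 0.
Primal feasibility: A x = b.

This gives the KKT block system:
  [ Q   A^T ] [ x     ]   [-c ]
  [ A    0  ] [ lambda ] = [ b ]

Solving the linear system:
  x*      = (1.4984, -0.7843, 1.7631)
  lambda* = (4.6438)
  f(x*)   = 16.4943

x* = (1.4984, -0.7843, 1.7631), lambda* = (4.6438)


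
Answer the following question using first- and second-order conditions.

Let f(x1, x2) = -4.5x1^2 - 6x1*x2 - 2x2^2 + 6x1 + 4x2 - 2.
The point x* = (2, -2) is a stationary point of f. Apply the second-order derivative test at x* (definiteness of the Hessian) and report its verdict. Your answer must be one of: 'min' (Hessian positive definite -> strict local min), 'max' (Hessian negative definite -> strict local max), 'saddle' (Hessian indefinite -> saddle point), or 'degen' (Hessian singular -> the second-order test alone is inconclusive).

Compute the Hessian H = grad^2 f:
  H = [[-9, -6], [-6, -4]]
Verify stationarity: grad f(x*) = H x* + g = (0, 0).
Eigenvalues of H: -13, 0.
H has a zero eigenvalue (singular; negative semidefinite but not definite), so H is neither positive definite, negative definite, nor indefinite. The second-order test alone is inconclusive -> degen.
(Indeed, f is constant along the null direction of H through x*, so x* is not a strict local extremum.)

degen


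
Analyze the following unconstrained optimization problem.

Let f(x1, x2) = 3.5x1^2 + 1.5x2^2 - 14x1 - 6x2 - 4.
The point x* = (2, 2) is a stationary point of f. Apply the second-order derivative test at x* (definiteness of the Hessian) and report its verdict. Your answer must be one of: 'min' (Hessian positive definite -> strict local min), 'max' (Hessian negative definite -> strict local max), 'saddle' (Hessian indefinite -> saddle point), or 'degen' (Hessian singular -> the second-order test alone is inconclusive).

Compute the Hessian H = grad^2 f:
  H = [[7, 0], [0, 3]]
Verify stationarity: grad f(x*) = H x* + g = (0, 0).
Eigenvalues of H: 3, 7.
Both eigenvalues > 0, so H is positive definite -> x* is a strict local min.

min


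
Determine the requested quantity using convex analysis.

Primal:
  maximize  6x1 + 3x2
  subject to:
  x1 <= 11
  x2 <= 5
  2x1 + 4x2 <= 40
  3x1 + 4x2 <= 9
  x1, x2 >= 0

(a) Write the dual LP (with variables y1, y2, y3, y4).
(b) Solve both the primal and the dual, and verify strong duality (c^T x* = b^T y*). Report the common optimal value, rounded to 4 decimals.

The standard primal-dual pair for 'max c^T x s.t. A x <= b, x >= 0' is:
  Dual:  min b^T y  s.t.  A^T y >= c,  y >= 0.

So the dual LP is:
  minimize  11y1 + 5y2 + 40y3 + 9y4
  subject to:
    y1 + 2y3 + 3y4 >= 6
    y2 + 4y3 + 4y4 >= 3
    y1, y2, y3, y4 >= 0

Solving the primal: x* = (3, 0).
  primal value c^T x* = 18.
Solving the dual: y* = (0, 0, 0, 2).
  dual value b^T y* = 18.
Strong duality: c^T x* = b^T y*. Confirmed.

18


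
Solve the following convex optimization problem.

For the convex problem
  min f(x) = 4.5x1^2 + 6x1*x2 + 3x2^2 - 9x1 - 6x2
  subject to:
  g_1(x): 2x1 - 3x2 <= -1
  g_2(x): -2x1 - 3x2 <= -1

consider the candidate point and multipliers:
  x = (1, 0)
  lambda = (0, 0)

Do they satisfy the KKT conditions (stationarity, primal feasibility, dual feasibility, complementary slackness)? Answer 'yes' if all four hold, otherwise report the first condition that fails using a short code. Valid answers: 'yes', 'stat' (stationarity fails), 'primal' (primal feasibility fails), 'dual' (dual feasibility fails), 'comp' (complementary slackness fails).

Gradient of f: grad f(x) = Q x + c = (0, 0)
Constraint values g_i(x) = a_i^T x - b_i:
  g_1((1, 0)) = 3
  g_2((1, 0)) = -1
Stationarity residual: grad f(x) + sum_i lambda_i a_i = (0, 0)
  -> stationarity OK
Primal feasibility (all g_i <= 0): FAILS
Dual feasibility (all lambda_i >= 0): OK
Complementary slackness (lambda_i * g_i(x) = 0 for all i): OK

Verdict: the first failing condition is primal_feasibility -> primal.

primal


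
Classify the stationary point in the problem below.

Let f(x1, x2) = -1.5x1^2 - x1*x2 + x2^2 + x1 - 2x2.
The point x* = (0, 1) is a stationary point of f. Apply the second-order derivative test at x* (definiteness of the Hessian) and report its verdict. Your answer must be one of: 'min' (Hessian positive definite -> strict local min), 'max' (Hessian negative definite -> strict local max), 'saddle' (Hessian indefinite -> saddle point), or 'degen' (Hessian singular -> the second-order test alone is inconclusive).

Compute the Hessian H = grad^2 f:
  H = [[-3, -1], [-1, 2]]
Verify stationarity: grad f(x*) = H x* + g = (0, 0).
Eigenvalues of H: -3.1926, 2.1926.
Eigenvalues have mixed signs, so H is indefinite -> x* is a saddle point.

saddle


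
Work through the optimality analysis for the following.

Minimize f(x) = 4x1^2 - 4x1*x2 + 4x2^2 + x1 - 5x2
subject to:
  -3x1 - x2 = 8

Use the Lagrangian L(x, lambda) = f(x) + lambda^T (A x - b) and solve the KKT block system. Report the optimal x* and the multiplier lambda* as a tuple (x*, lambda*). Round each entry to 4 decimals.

Form the Lagrangian:
  L(x, lambda) = (1/2) x^T Q x + c^T x + lambda^T (A x - b)
Stationarity (grad_x L = 0): Q x + c + A^T lambda = 0.
Primal feasibility: A x = b.

This gives the KKT block system:
  [ Q   A^T ] [ x     ]   [-c ]
  [ A    0  ] [ lambda ] = [ b ]

Solving the linear system:
  x*      = (-2.3077, -1.0769)
  lambda* = (-4.3846)
  f(x*)   = 19.0769

x* = (-2.3077, -1.0769), lambda* = (-4.3846)


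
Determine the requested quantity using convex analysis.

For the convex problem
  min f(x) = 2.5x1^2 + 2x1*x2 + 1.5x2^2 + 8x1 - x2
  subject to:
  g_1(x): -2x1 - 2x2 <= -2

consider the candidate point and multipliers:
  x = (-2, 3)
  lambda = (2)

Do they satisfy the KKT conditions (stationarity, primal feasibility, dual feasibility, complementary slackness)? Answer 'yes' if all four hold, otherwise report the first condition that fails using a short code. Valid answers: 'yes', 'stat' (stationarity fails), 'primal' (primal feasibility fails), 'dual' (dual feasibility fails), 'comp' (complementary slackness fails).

Gradient of f: grad f(x) = Q x + c = (4, 4)
Constraint values g_i(x) = a_i^T x - b_i:
  g_1((-2, 3)) = 0
Stationarity residual: grad f(x) + sum_i lambda_i a_i = (0, 0)
  -> stationarity OK
Primal feasibility (all g_i <= 0): OK
Dual feasibility (all lambda_i >= 0): OK
Complementary slackness (lambda_i * g_i(x) = 0 for all i): OK

Verdict: yes, KKT holds.

yes


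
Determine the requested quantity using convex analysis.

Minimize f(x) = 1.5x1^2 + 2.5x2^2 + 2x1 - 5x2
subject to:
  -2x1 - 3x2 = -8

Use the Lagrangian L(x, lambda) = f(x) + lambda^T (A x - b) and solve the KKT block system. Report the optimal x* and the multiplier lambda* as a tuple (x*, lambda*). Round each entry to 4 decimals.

Form the Lagrangian:
  L(x, lambda) = (1/2) x^T Q x + c^T x + lambda^T (A x - b)
Stationarity (grad_x L = 0): Q x + c + A^T lambda = 0.
Primal feasibility: A x = b.

This gives the KKT block system:
  [ Q   A^T ] [ x     ]   [-c ]
  [ A    0  ] [ lambda ] = [ b ]

Solving the linear system:
  x*      = (0.6809, 2.2128)
  lambda* = (2.0213)
  f(x*)   = 3.234

x* = (0.6809, 2.2128), lambda* = (2.0213)


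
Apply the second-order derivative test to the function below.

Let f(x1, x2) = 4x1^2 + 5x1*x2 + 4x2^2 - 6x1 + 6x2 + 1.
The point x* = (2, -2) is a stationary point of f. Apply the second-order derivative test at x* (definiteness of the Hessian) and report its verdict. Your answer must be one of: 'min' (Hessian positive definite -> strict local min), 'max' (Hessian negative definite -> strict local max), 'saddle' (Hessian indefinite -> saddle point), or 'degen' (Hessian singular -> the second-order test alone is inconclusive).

Compute the Hessian H = grad^2 f:
  H = [[8, 5], [5, 8]]
Verify stationarity: grad f(x*) = H x* + g = (0, 0).
Eigenvalues of H: 3, 13.
Both eigenvalues > 0, so H is positive definite -> x* is a strict local min.

min


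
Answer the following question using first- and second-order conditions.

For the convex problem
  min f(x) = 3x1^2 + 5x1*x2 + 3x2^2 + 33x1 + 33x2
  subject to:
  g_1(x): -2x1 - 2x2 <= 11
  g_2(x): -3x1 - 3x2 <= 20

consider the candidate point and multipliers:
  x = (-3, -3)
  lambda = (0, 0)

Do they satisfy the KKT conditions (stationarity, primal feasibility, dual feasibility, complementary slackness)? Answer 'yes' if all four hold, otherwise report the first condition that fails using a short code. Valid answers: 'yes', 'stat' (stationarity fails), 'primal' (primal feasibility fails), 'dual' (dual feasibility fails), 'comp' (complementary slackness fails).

Gradient of f: grad f(x) = Q x + c = (0, 0)
Constraint values g_i(x) = a_i^T x - b_i:
  g_1((-3, -3)) = 1
  g_2((-3, -3)) = -2
Stationarity residual: grad f(x) + sum_i lambda_i a_i = (0, 0)
  -> stationarity OK
Primal feasibility (all g_i <= 0): FAILS
Dual feasibility (all lambda_i >= 0): OK
Complementary slackness (lambda_i * g_i(x) = 0 for all i): OK

Verdict: the first failing condition is primal_feasibility -> primal.

primal


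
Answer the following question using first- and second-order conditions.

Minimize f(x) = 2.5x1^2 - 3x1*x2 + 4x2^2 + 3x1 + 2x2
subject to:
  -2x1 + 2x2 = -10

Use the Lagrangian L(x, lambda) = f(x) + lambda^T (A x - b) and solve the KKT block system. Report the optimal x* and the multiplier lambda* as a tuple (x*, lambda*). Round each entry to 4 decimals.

Form the Lagrangian:
  L(x, lambda) = (1/2) x^T Q x + c^T x + lambda^T (A x - b)
Stationarity (grad_x L = 0): Q x + c + A^T lambda = 0.
Primal feasibility: A x = b.

This gives the KKT block system:
  [ Q   A^T ] [ x     ]   [-c ]
  [ A    0  ] [ lambda ] = [ b ]

Solving the linear system:
  x*      = (2.8571, -2.1429)
  lambda* = (11.8571)
  f(x*)   = 61.4286

x* = (2.8571, -2.1429), lambda* = (11.8571)


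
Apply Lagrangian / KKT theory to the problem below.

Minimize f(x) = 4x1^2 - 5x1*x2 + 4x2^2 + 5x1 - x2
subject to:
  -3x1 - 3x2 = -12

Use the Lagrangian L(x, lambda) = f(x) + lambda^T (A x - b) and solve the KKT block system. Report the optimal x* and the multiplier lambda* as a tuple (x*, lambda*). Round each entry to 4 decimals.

Form the Lagrangian:
  L(x, lambda) = (1/2) x^T Q x + c^T x + lambda^T (A x - b)
Stationarity (grad_x L = 0): Q x + c + A^T lambda = 0.
Primal feasibility: A x = b.

This gives the KKT block system:
  [ Q   A^T ] [ x     ]   [-c ]
  [ A    0  ] [ lambda ] = [ b ]

Solving the linear system:
  x*      = (1.7692, 2.2308)
  lambda* = (2.6667)
  f(x*)   = 19.3077

x* = (1.7692, 2.2308), lambda* = (2.6667)


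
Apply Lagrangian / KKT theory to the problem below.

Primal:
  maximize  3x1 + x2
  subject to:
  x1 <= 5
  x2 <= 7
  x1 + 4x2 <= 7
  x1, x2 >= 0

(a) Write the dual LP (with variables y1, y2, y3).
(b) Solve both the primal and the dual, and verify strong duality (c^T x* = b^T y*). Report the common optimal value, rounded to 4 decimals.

The standard primal-dual pair for 'max c^T x s.t. A x <= b, x >= 0' is:
  Dual:  min b^T y  s.t.  A^T y >= c,  y >= 0.

So the dual LP is:
  minimize  5y1 + 7y2 + 7y3
  subject to:
    y1 + y3 >= 3
    y2 + 4y3 >= 1
    y1, y2, y3 >= 0

Solving the primal: x* = (5, 0.5).
  primal value c^T x* = 15.5.
Solving the dual: y* = (2.75, 0, 0.25).
  dual value b^T y* = 15.5.
Strong duality: c^T x* = b^T y*. Confirmed.

15.5


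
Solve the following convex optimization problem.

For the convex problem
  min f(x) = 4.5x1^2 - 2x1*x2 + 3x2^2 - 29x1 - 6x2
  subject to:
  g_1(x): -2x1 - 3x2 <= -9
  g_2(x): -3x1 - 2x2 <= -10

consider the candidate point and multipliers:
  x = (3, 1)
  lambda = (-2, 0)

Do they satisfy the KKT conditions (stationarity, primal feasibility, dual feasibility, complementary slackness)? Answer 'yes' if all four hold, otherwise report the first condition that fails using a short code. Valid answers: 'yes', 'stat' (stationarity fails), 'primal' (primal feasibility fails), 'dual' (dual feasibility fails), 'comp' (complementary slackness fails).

Gradient of f: grad f(x) = Q x + c = (-4, -6)
Constraint values g_i(x) = a_i^T x - b_i:
  g_1((3, 1)) = 0
  g_2((3, 1)) = -1
Stationarity residual: grad f(x) + sum_i lambda_i a_i = (0, 0)
  -> stationarity OK
Primal feasibility (all g_i <= 0): OK
Dual feasibility (all lambda_i >= 0): FAILS
Complementary slackness (lambda_i * g_i(x) = 0 for all i): OK

Verdict: the first failing condition is dual_feasibility -> dual.

dual


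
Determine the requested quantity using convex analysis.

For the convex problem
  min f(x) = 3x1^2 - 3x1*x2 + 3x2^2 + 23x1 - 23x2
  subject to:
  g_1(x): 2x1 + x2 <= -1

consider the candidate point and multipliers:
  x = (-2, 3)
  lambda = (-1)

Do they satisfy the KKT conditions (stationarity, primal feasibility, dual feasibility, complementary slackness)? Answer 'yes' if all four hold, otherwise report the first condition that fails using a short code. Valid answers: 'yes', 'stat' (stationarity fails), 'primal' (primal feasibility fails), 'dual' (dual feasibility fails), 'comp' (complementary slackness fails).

Gradient of f: grad f(x) = Q x + c = (2, 1)
Constraint values g_i(x) = a_i^T x - b_i:
  g_1((-2, 3)) = 0
Stationarity residual: grad f(x) + sum_i lambda_i a_i = (0, 0)
  -> stationarity OK
Primal feasibility (all g_i <= 0): OK
Dual feasibility (all lambda_i >= 0): FAILS
Complementary slackness (lambda_i * g_i(x) = 0 for all i): OK

Verdict: the first failing condition is dual_feasibility -> dual.

dual


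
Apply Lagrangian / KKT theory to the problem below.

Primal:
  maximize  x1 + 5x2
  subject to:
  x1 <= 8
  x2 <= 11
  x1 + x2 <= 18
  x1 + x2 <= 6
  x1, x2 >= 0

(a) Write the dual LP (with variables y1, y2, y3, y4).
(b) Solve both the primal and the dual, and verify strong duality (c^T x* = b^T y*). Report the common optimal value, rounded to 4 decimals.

The standard primal-dual pair for 'max c^T x s.t. A x <= b, x >= 0' is:
  Dual:  min b^T y  s.t.  A^T y >= c,  y >= 0.

So the dual LP is:
  minimize  8y1 + 11y2 + 18y3 + 6y4
  subject to:
    y1 + y3 + y4 >= 1
    y2 + y3 + y4 >= 5
    y1, y2, y3, y4 >= 0

Solving the primal: x* = (0, 6).
  primal value c^T x* = 30.
Solving the dual: y* = (0, 0, 0, 5).
  dual value b^T y* = 30.
Strong duality: c^T x* = b^T y*. Confirmed.

30


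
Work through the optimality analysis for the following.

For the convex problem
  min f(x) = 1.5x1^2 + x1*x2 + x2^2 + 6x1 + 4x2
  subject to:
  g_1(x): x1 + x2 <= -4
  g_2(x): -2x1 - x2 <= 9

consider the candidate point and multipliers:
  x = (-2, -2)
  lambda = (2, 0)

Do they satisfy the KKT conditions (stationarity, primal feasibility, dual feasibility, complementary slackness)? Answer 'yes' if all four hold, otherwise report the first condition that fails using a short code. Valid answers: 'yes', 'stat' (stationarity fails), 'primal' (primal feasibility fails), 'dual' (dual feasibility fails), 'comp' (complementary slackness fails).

Gradient of f: grad f(x) = Q x + c = (-2, -2)
Constraint values g_i(x) = a_i^T x - b_i:
  g_1((-2, -2)) = 0
  g_2((-2, -2)) = -3
Stationarity residual: grad f(x) + sum_i lambda_i a_i = (0, 0)
  -> stationarity OK
Primal feasibility (all g_i <= 0): OK
Dual feasibility (all lambda_i >= 0): OK
Complementary slackness (lambda_i * g_i(x) = 0 for all i): OK

Verdict: yes, KKT holds.

yes


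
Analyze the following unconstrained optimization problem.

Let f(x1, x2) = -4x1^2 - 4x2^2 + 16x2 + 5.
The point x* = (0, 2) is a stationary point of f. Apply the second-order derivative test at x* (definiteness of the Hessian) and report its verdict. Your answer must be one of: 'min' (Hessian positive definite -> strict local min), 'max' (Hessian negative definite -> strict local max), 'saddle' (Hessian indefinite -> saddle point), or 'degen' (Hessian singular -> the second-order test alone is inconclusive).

Compute the Hessian H = grad^2 f:
  H = [[-8, 0], [0, -8]]
Verify stationarity: grad f(x*) = H x* + g = (0, 0).
Eigenvalues of H: -8, -8.
Both eigenvalues < 0, so H is negative definite -> x* is a strict local max.

max
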